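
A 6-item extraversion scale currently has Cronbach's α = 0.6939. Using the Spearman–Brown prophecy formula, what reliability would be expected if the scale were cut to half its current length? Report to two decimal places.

predicted reliability = 0.53

Length factor m = 1/2
α' = m·α / (1 − (1−m)·α)
   = 1/2 × 0.6939 / (1 − (1 − 1/2) × 0.6939)
   = 0.3469 / 0.6531 = 0.53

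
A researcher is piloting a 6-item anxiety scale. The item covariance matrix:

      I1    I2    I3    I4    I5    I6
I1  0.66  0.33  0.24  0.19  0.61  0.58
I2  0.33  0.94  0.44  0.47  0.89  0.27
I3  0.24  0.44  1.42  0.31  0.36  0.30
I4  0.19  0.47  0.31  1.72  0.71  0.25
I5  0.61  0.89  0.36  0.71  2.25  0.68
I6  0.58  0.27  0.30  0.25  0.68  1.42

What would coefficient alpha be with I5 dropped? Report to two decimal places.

α = 0.65

Remaining items: I1, I2, I3, I4, I6 (k = 5).
Σσᵢ² = 0.66 + 0.94 + 1.42 + 1.72 + 1.42 = 6.16
σ²_T = 6.16 + 2 × 3.38 = 12.92
α (item deleted) = (5/4)·(1 − 6.16/12.92) = 0.65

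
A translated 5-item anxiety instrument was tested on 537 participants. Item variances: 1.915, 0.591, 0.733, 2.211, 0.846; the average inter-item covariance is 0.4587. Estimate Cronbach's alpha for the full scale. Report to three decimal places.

Cronbach's alpha = 0.741

ΣVar(i) = 1.915 + 0.591 + 0.733 + 2.211 + 0.846 = 6.296
Sum of the 10 distinct covariances = 10 × 0.4587 = 4.5870
Var(T) = ΣVar(i) + 2·Σcov = 6.296 + 2 × 4.5870 = 15.4700
α = (5/4)·(1 − 6.296/15.4700) = 0.741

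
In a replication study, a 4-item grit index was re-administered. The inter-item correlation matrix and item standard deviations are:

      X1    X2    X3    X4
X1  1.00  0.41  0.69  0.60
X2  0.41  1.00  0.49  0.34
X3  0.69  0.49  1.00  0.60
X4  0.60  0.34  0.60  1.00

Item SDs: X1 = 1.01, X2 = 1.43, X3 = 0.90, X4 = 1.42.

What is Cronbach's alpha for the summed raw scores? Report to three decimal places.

Σσ²ᵢ = 1.01² + 1.43² + 0.90² + 1.42² = 5.8914
Covariances σ_ij = r_ij · s_i · s_j:
  σ(X1,X2) = 0.41 × 1.01 × 1.43 = 0.5922
  σ(X1,X3) = 0.69 × 1.01 × 0.90 = 0.6272
  σ(X1,X4) = 0.60 × 1.01 × 1.42 = 0.8605
  σ(X2,X3) = 0.49 × 1.43 × 0.90 = 0.6306
  σ(X2,X4) = 0.34 × 1.43 × 1.42 = 0.6904
  σ(X3,X4) = 0.60 × 0.90 × 1.42 = 0.7668
σ²_T = Σσ²ᵢ + 2·Σσ_ij = 5.8914 + 2 × 4.1677 = 14.2268
α = (4/3)·(1 − 5.8914/14.2268) = 0.781

α = 0.781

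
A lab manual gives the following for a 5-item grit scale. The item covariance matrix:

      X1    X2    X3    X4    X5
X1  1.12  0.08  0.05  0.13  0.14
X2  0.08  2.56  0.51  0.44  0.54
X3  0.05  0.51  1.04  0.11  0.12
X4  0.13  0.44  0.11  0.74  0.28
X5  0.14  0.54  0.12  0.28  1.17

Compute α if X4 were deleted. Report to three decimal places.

Remaining items: X1, X2, X3, X5 (k = 4).
Σσ²ᵢ = 1.12 + 2.56 + 1.04 + 1.17 = 5.89
total variance = 5.89 + 2 × 1.44 = 8.77
α (item deleted) = (4/3)·(1 − 5.89/8.77) = 0.438

α = 0.438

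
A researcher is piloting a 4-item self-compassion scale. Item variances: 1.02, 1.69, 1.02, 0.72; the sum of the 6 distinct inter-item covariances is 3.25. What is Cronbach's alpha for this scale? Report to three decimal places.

sum of item variances = 1.02 + 1.69 + 1.02 + 0.72 = 4.45
Sum of distinct covariances = 3.25
Var(T) = sum of item variances + 2·Σcov = 4.45 + 2 × 3.25 = 10.95
α = (4/3)·(1 − 4.45/10.95) = 0.791

α = 0.791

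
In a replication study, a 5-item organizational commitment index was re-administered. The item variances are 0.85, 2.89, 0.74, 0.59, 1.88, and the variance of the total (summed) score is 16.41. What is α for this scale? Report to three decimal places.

α = 0.721

ΣVar(i) = 0.85 + 2.89 + 0.74 + 0.59 + 1.88 = 6.95
α = (k/(k−1))·(1 − ΣVar(i)/Var(T)) = (5/4)·(1 − 6.95/16.41) = 0.721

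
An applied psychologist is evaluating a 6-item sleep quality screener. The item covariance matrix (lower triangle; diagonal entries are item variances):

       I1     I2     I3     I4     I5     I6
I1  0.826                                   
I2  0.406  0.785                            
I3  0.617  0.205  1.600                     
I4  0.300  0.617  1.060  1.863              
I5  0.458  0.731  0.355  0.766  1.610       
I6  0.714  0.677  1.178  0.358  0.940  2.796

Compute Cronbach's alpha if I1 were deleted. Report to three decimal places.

Remaining items: I2, I3, I4, I5, I6 (k = 5).
Σσ²ᵢ = 0.785 + 1.600 + 1.863 + 1.610 + 2.796 = 8.654
total variance = 8.654 + 2 × 6.887 = 22.428
α (item deleted) = (5/4)·(1 − 8.654/22.428) = 0.768

α = 0.768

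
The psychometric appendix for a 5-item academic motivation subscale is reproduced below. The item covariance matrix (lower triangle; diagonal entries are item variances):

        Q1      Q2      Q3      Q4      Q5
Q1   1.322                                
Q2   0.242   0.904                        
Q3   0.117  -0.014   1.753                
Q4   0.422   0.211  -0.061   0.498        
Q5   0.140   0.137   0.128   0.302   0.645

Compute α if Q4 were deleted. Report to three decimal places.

α = 0.327

Remaining items: Q1, Q2, Q3, Q5 (k = 4).
sum of item variances = 1.322 + 0.904 + 1.753 + 0.645 = 4.624
σ²_total = 4.624 + 2 × 0.750 = 6.124
α (item deleted) = (4/3)·(1 − 4.624/6.124) = 0.327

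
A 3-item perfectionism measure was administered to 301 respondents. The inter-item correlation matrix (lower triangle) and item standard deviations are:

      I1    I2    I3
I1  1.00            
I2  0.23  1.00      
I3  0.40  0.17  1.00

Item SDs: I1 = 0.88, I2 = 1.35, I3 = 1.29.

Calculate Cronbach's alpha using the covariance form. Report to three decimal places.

Σσ²ᵢ = 0.88² + 1.35² + 1.29² = 4.2610
Covariances σ_ij = r_ij · s_i · s_j:
  σ(I1,I2) = 0.23 × 0.88 × 1.35 = 0.2732
  σ(I1,I3) = 0.40 × 0.88 × 1.29 = 0.4541
  σ(I2,I3) = 0.17 × 1.35 × 1.29 = 0.2961
σ²_T = Σσ²ᵢ + 2·Σσ_ij = 4.2610 + 2 × 1.0234 = 6.3078
α = (3/2)·(1 − 4.2610/6.3078) = 0.487

Cronbach's alpha = 0.487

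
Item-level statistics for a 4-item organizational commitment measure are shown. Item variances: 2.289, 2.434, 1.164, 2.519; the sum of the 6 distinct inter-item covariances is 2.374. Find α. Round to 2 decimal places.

α = 0.48

sum of item variances = 2.289 + 2.434 + 1.164 + 2.519 = 8.406
Sum of distinct covariances = 2.374
σ²_total = sum of item variances + 2·Σcov = 8.406 + 2 × 2.374 = 13.154
α = (4/3)·(1 − 8.406/13.154) = 0.48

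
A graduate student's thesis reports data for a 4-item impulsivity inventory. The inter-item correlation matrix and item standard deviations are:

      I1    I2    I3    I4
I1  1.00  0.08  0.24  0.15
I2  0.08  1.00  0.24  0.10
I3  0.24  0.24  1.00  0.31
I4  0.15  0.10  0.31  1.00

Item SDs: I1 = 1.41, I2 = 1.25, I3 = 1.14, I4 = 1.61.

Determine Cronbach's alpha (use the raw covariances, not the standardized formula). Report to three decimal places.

Σσ²ᵢ = 1.41² + 1.25² + 1.14² + 1.61² = 7.4423
Covariances σ_ij = r_ij · s_i · s_j:
  σ(I1,I2) = 0.08 × 1.41 × 1.25 = 0.1410
  σ(I1,I3) = 0.24 × 1.41 × 1.14 = 0.3858
  σ(I1,I4) = 0.15 × 1.41 × 1.61 = 0.3405
  σ(I2,I3) = 0.24 × 1.25 × 1.14 = 0.3420
  σ(I2,I4) = 0.10 × 1.25 × 1.61 = 0.2013
  σ(I3,I4) = 0.31 × 1.14 × 1.61 = 0.5690
σ²_T = Σσ²ᵢ + 2·Σσ_ij = 7.4423 + 2 × 1.9796 = 11.4015
α = (4/3)·(1 − 7.4423/11.4015) = 0.463

α = 0.463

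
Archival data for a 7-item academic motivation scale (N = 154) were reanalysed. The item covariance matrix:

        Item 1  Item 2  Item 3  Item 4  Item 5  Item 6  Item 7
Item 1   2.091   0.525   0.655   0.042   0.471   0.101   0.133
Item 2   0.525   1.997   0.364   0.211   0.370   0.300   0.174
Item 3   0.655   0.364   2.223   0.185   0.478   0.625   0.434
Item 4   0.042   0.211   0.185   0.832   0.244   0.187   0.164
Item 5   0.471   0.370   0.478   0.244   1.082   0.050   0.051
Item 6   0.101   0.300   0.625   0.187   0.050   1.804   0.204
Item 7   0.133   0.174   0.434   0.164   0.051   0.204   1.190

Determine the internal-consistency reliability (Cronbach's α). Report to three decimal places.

α = 0.601

ΣVar(i) = 2.091 + 1.997 + 2.223 + 0.832 + 1.082 + 1.804 + 1.190 = 11.219
Sum of the distinct covariances = 5.968
Var(T) = 11.219 + 2 × 5.968 = 23.155
α = (k/(k−1))·(1 − ΣVar(i)/Var(T)) = (7/6)·(1 − 11.219/23.155) = 0.601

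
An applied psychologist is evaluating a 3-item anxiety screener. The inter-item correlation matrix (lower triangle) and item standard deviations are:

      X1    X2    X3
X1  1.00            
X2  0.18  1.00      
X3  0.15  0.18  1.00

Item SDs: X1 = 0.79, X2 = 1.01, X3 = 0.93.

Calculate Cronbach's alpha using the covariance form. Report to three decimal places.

α = 0.378

Σσ²ᵢ = 0.79² + 1.01² + 0.93² = 2.5091
Covariances σ_ij = r_ij · s_i · s_j:
  σ(X1,X2) = 0.18 × 0.79 × 1.01 = 0.1436
  σ(X1,X3) = 0.15 × 0.79 × 0.93 = 0.1102
  σ(X2,X3) = 0.18 × 1.01 × 0.93 = 0.1691
σ²_T = Σσ²ᵢ + 2·Σσ_ij = 2.5091 + 2 × 0.4229 = 3.3549
α = (3/2)·(1 − 2.5091/3.3549) = 0.378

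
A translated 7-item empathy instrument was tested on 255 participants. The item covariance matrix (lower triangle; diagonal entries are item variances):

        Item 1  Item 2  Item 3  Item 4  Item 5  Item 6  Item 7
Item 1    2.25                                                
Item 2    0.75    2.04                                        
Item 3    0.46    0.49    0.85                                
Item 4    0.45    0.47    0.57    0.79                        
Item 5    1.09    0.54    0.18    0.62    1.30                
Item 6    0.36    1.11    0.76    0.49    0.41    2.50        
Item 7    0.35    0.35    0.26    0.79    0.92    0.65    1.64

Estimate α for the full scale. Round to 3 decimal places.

Σσᵢ² = 2.25 + 2.04 + 0.85 + 0.79 + 1.30 + 2.50 + 1.64 = 11.37
Sum of off-diagonal covariances = 12.07
Var(T) = 11.37 + 2 × 12.07 = 35.51
α = (k/(k−1))·(1 − Σσᵢ²/Var(T)) = (7/6)·(1 − 11.37/35.51) = 0.793

α = 0.793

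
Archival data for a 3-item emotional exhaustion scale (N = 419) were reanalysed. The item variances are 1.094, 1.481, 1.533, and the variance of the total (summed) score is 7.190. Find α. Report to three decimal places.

sum of item variances = 1.094 + 1.481 + 1.533 = 4.108
α = (k/(k−1))·(1 − sum of item variances/Var(T)) = (3/2)·(1 − 4.108/7.190) = 0.643

α = 0.643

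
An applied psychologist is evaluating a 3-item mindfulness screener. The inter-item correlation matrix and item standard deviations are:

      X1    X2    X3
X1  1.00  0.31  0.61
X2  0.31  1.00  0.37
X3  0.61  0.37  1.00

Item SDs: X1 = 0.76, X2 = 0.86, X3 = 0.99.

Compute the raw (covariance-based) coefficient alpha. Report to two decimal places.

coefficient alpha = 0.69

Σσ²ᵢ = 0.76² + 0.86² + 0.99² = 2.2973
Covariances σ_ij = r_ij · s_i · s_j:
  σ(X1,X2) = 0.31 × 0.76 × 0.86 = 0.2026
  σ(X1,X3) = 0.61 × 0.76 × 0.99 = 0.4590
  σ(X2,X3) = 0.37 × 0.86 × 0.99 = 0.3150
σ²_T = Σσ²ᵢ + 2·Σσ_ij = 2.2973 + 2 × 0.9766 = 4.2505
α = (3/2)·(1 − 2.2973/4.2505) = 0.69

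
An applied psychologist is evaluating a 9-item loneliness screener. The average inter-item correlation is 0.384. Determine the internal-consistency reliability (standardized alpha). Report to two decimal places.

Standardized α = k·r̄ / (1 + (k−1)·r̄) = 9 × 0.384 / (1 + 8 × 0.384)
  = 3.4560 / 4.0720 = 0.85

standardized alpha = 0.85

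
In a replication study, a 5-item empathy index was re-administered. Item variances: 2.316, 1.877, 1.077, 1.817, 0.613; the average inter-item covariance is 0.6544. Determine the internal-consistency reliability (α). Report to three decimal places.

Σσᵢ² = 2.316 + 1.877 + 1.077 + 1.817 + 0.613 = 7.700
Sum of the 10 distinct covariances = 10 × 0.6544 = 6.5440
σ²_T = Σσᵢ² + 2·Σcov = 7.700 + 2 × 6.5440 = 20.7880
α = (5/4)·(1 − 7.700/20.7880) = 0.787

α = 0.787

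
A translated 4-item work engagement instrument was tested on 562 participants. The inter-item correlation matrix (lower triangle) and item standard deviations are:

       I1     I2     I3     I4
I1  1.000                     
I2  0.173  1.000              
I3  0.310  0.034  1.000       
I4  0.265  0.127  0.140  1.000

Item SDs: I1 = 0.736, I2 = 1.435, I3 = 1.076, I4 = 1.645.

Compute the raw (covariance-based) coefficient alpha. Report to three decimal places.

Σσ²ᵢ = 0.736² + 1.435² + 1.076² + 1.645² = 6.4647
Covariances σ_ij = r_ij · s_i · s_j:
  σ(I1,I2) = 0.173 × 0.736 × 1.435 = 0.1827
  σ(I1,I3) = 0.310 × 0.736 × 1.076 = 0.2455
  σ(I1,I4) = 0.265 × 0.736 × 1.645 = 0.3208
  σ(I2,I3) = 0.034 × 1.435 × 1.076 = 0.0525
  σ(I2,I4) = 0.127 × 1.435 × 1.645 = 0.2998
  σ(I3,I4) = 0.140 × 1.076 × 1.645 = 0.2478
σ²_T = Σσ²ᵢ + 2·Σσ_ij = 6.4647 + 2 × 1.3491 = 9.1629
α = (4/3)·(1 − 6.4647/9.1629) = 0.393

coefficient alpha = 0.393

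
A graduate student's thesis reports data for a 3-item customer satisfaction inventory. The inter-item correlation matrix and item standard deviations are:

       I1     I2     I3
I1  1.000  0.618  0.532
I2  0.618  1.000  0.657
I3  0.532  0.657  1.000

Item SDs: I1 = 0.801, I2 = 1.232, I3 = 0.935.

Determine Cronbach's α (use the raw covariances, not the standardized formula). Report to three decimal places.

Σσ²ᵢ = 0.801² + 1.232² + 0.935² = 3.0337
Covariances σ_ij = r_ij · s_i · s_j:
  σ(I1,I2) = 0.618 × 0.801 × 1.232 = 0.6099
  σ(I1,I3) = 0.532 × 0.801 × 0.935 = 0.3984
  σ(I2,I3) = 0.657 × 1.232 × 0.935 = 0.7568
σ²_T = Σσ²ᵢ + 2·Σσ_ij = 3.0337 + 2 × 1.7651 = 6.5639
α = (3/2)·(1 − 3.0337/6.5639) = 0.807

Cronbach's α = 0.807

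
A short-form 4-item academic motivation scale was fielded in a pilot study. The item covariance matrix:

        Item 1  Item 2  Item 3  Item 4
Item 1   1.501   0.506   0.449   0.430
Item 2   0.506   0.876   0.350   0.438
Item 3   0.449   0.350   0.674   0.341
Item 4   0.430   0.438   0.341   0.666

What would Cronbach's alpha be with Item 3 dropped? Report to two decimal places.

Remaining items: Item 1, Item 2, Item 4 (k = 3).
Σσ²ᵢ = 1.501 + 0.876 + 0.666 = 3.043
Var(T) = 3.043 + 2 × 1.374 = 5.791
α (item deleted) = (3/2)·(1 − 3.043/5.791) = 0.71

α = 0.71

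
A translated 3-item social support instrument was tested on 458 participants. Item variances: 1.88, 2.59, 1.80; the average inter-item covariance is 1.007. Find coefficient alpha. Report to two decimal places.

α = 0.74

Σσ²ᵢ = 1.88 + 2.59 + 1.80 = 6.27
Sum of the 3 distinct covariances = 3 × 1.007 = 3.021
total variance = Σσ²ᵢ + 2·Σcov = 6.27 + 2 × 3.021 = 12.312
α = (3/2)·(1 − 6.27/12.312) = 0.74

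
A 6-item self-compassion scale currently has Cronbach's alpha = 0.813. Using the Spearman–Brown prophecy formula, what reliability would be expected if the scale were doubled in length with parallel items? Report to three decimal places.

Length factor m = 2
α' = m·α / (1 + (m−1)·α)
   = 2 × 0.813 / (1 + (2 − 1) × 0.813)
   = 1.6260 / 1.8130 = 0.897

predicted reliability = 0.897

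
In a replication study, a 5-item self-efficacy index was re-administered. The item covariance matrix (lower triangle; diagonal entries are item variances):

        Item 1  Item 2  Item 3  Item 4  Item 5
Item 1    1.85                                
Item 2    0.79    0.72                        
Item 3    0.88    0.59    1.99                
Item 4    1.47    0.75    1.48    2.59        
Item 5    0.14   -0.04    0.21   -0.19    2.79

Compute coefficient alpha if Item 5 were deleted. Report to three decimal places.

Remaining items: Item 1, Item 2, Item 3, Item 4 (k = 4).
ΣVar(i) = 1.85 + 0.72 + 1.99 + 2.59 = 7.15
Var(T) = 7.15 + 2 × 5.96 = 19.07
α (item deleted) = (4/3)·(1 − 7.15/19.07) = 0.833

α = 0.833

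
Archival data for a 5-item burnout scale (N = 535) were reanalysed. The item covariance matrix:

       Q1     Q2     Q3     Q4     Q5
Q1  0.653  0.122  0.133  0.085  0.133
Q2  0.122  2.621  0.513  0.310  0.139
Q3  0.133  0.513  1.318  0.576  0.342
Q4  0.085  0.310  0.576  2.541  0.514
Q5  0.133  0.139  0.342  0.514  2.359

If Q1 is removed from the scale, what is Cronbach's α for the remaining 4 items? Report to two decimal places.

Remaining items: Q2, Q3, Q4, Q5 (k = 4).
Σσ²ᵢ = 2.621 + 1.318 + 2.541 + 2.359 = 8.839
total variance = 8.839 + 2 × 2.394 = 13.627
α (item deleted) = (4/3)·(1 − 8.839/13.627) = 0.47

α = 0.47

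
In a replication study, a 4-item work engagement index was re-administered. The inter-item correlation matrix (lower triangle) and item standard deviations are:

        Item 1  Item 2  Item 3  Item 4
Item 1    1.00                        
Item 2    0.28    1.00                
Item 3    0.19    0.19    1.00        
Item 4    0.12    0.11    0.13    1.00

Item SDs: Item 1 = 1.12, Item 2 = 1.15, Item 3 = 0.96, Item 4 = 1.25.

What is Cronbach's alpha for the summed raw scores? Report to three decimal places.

Σσ²ᵢ = 1.12² + 1.15² + 0.96² + 1.25² = 5.0610
Covariances σ_ij = r_ij · s_i · s_j:
  σ(Item 1,Item 2) = 0.28 × 1.12 × 1.15 = 0.3606
  σ(Item 1,Item 3) = 0.19 × 1.12 × 0.96 = 0.2043
  σ(Item 1,Item 4) = 0.12 × 1.12 × 1.25 = 0.1680
  σ(Item 2,Item 3) = 0.19 × 1.15 × 0.96 = 0.2098
  σ(Item 2,Item 4) = 0.11 × 1.15 × 1.25 = 0.1581
  σ(Item 3,Item 4) = 0.13 × 0.96 × 1.25 = 0.1560
σ²_T = Σσ²ᵢ + 2·Σσ_ij = 5.0610 + 2 × 1.2568 = 7.5746
α = (4/3)·(1 − 5.0610/7.5746) = 0.442

Cronbach's alpha = 0.442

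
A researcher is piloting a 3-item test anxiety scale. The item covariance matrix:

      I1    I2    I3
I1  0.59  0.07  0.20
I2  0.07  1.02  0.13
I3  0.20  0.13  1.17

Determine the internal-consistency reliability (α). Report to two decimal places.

ΣVar(i) = 0.59 + 1.02 + 1.17 = 2.78
Sum of the distinct covariances = 0.40
σ²_T = 2.78 + 2 × 0.40 = 3.58
α = (k/(k−1))·(1 − ΣVar(i)/σ²_T) = (3/2)·(1 − 2.78/3.58) = 0.34

α = 0.34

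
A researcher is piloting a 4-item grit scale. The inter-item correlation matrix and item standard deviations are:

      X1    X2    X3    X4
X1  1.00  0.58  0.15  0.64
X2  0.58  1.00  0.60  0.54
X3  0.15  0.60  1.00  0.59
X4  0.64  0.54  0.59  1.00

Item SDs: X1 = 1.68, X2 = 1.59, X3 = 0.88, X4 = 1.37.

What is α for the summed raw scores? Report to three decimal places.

Σσ²ᵢ = 1.68² + 1.59² + 0.88² + 1.37² = 8.0018
Covariances σ_ij = r_ij · s_i · s_j:
  σ(X1,X2) = 0.58 × 1.68 × 1.59 = 1.5493
  σ(X1,X3) = 0.15 × 1.68 × 0.88 = 0.2218
  σ(X1,X4) = 0.64 × 1.68 × 1.37 = 1.4730
  σ(X2,X3) = 0.60 × 1.59 × 0.88 = 0.8395
  σ(X2,X4) = 0.54 × 1.59 × 1.37 = 1.1763
  σ(X3,X4) = 0.59 × 0.88 × 1.37 = 0.7113
σ²_T = Σσ²ᵢ + 2·Σσ_ij = 8.0018 + 2 × 5.9712 = 19.9442
α = (4/3)·(1 − 8.0018/19.9442) = 0.798

α = 0.798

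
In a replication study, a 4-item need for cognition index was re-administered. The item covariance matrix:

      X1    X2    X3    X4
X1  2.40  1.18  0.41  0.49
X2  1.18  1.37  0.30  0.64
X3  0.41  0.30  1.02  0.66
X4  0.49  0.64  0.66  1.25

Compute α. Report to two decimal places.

α = 0.73

sum of item variances = 2.40 + 1.37 + 1.02 + 1.25 = 6.04
Sum of the distinct covariances = 3.68
Var(T) = 6.04 + 2 × 3.68 = 13.40
α = (k/(k−1))·(1 − sum of item variances/Var(T)) = (4/3)·(1 − 6.04/13.40) = 0.73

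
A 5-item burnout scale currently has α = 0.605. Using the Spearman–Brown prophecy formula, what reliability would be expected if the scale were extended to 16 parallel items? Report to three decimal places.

Length factor m = 16/5 = 3.2000
α' = m·α / (1 + (m−1)·α)
   = 16/5 × 0.605 / (1 + (16/5 − 1) × 0.605)
   = 1.9360 / 2.3310 = 0.831

predicted reliability = 0.831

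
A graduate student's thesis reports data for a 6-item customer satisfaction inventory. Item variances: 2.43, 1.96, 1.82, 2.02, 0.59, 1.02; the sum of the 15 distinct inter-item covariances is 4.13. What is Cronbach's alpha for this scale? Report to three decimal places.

Cronbach's alpha = 0.548

ΣVar(i) = 2.43 + 1.96 + 1.82 + 2.02 + 0.59 + 1.02 = 9.84
Sum of distinct covariances = 4.13
σ²_total = ΣVar(i) + 2·Σcov = 9.84 + 2 × 4.13 = 18.10
α = (6/5)·(1 − 9.84/18.10) = 0.548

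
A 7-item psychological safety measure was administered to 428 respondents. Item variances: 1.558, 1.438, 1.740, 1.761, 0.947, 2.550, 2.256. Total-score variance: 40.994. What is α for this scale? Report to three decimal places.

ΣVar(i) = 1.558 + 1.438 + 1.740 + 1.761 + 0.947 + 2.550 + 2.256 = 12.250
α = (k/(k−1))·(1 − ΣVar(i)/σ²_total) = (7/6)·(1 − 12.250/40.994) = 0.818

α = 0.818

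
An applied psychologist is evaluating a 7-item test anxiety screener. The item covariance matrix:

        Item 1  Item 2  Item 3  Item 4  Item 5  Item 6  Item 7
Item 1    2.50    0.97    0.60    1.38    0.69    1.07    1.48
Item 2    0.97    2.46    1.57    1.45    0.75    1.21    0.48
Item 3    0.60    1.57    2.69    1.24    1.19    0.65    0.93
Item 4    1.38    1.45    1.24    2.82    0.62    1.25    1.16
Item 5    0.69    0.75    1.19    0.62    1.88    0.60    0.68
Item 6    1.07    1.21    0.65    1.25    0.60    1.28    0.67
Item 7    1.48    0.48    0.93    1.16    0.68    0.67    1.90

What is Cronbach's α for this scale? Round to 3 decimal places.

Σσᵢ² = 2.50 + 2.46 + 2.69 + 2.82 + 1.88 + 1.28 + 1.90 = 15.53
Sum of the distinct covariances = 20.64
Var(T) = 15.53 + 2 × 20.64 = 56.81
α = (k/(k−1))·(1 − Σσᵢ²/Var(T)) = (7/6)·(1 − 15.53/56.81) = 0.848

α = 0.848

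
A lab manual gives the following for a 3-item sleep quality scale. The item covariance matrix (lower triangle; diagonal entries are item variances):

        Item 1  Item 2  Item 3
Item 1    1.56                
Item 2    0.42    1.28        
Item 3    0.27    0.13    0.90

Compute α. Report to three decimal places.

α = 0.457

ΣVar(i) = 1.56 + 1.28 + 0.90 = 3.74
Sum of the distinct covariances = 0.82
σ²_total = 3.74 + 2 × 0.82 = 5.38
α = (k/(k−1))·(1 − ΣVar(i)/σ²_total) = (3/2)·(1 − 3.74/5.38) = 0.457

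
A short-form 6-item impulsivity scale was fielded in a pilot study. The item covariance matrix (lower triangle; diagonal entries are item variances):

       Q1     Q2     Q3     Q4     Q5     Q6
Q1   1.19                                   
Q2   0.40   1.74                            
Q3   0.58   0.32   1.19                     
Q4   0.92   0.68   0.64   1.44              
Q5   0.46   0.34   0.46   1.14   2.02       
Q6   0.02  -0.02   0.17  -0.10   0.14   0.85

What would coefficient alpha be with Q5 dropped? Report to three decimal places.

α = 0.662

Remaining items: Q1, Q2, Q3, Q4, Q6 (k = 5).
Σσᵢ² = 1.19 + 1.74 + 1.19 + 1.44 + 0.85 = 6.41
σ²_T = 6.41 + 2 × 3.61 = 13.63
α (item deleted) = (5/4)·(1 − 6.41/13.63) = 0.662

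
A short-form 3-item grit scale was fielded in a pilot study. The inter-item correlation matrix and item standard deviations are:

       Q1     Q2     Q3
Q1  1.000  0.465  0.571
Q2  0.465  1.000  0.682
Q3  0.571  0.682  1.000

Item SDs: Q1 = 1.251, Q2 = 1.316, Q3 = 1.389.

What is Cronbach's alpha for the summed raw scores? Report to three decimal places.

Σσ²ᵢ = 1.251² + 1.316² + 1.389² = 5.2262
Covariances σ_ij = r_ij · s_i · s_j:
  σ(Q1,Q2) = 0.465 × 1.251 × 1.316 = 0.7655
  σ(Q1,Q3) = 0.571 × 1.251 × 1.389 = 0.9922
  σ(Q2,Q3) = 0.682 × 1.316 × 1.389 = 1.2466
σ²_T = Σσ²ᵢ + 2·Σσ_ij = 5.2262 + 2 × 3.0043 = 11.2348
α = (3/2)·(1 − 5.2262/11.2348) = 0.802

α = 0.802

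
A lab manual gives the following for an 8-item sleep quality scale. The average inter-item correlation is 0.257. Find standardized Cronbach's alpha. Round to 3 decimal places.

Standardized α = k·r̄ / (1 + (k−1)·r̄) = 8 × 0.257 / (1 + 7 × 0.257)
  = 2.0560 / 2.7990 = 0.735

α = 0.735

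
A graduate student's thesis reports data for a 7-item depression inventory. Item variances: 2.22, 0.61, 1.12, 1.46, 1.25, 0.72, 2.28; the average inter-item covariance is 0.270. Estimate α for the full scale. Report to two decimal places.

sum of item variances = 2.22 + 0.61 + 1.12 + 1.46 + 1.25 + 0.72 + 2.28 = 9.66
Sum of the 21 distinct covariances = 21 × 0.270 = 5.670
total variance = sum of item variances + 2·Σcov = 9.66 + 2 × 5.670 = 21.000
α = (7/6)·(1 − 9.66/21.000) = 0.63

α = 0.63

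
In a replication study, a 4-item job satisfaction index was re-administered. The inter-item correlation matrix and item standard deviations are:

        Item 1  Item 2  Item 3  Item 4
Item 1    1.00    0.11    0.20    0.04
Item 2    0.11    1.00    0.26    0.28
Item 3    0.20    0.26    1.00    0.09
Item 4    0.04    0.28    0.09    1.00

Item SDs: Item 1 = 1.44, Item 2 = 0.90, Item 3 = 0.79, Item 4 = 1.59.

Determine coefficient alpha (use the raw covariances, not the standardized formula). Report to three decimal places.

coefficient alpha = 0.370

Σσ²ᵢ = 1.44² + 0.90² + 0.79² + 1.59² = 6.0358
Covariances σ_ij = r_ij · s_i · s_j:
  σ(Item 1,Item 2) = 0.11 × 1.44 × 0.90 = 0.1426
  σ(Item 1,Item 3) = 0.20 × 1.44 × 0.79 = 0.2275
  σ(Item 1,Item 4) = 0.04 × 1.44 × 1.59 = 0.0916
  σ(Item 2,Item 3) = 0.26 × 0.90 × 0.79 = 0.1849
  σ(Item 2,Item 4) = 0.28 × 0.90 × 1.59 = 0.4007
  σ(Item 3,Item 4) = 0.09 × 0.79 × 1.59 = 0.1130
σ²_T = Σσ²ᵢ + 2·Σσ_ij = 6.0358 + 2 × 1.1603 = 8.3564
α = (4/3)·(1 − 6.0358/8.3564) = 0.370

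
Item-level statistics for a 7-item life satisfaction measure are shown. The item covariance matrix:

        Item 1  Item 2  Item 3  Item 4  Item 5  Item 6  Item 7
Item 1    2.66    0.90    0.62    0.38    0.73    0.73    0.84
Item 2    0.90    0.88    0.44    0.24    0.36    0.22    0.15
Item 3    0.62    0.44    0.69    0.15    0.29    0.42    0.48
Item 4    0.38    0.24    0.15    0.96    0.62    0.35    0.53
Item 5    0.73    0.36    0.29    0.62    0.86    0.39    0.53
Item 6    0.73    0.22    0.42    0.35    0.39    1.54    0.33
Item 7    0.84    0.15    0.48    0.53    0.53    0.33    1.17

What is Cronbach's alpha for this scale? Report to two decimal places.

α = 0.80

sum of item variances = 2.66 + 0.88 + 0.69 + 0.96 + 0.86 + 1.54 + 1.17 = 8.76
Σ_{i<j} σ_ij = 9.70
total variance = 8.76 + 2 × 9.70 = 28.16
α = (k/(k−1))·(1 − sum of item variances/total variance) = (7/6)·(1 − 8.76/28.16) = 0.80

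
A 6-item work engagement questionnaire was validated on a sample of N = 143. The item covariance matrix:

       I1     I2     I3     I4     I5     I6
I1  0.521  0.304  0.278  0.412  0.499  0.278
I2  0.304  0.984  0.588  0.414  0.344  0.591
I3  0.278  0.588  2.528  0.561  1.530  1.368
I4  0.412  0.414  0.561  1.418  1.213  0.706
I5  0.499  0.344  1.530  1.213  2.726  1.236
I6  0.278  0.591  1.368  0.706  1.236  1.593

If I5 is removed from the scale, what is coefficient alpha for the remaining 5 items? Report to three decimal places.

Remaining items: I1, I2, I3, I4, I6 (k = 5).
sum of item variances = 0.521 + 0.984 + 2.528 + 1.418 + 1.593 = 7.044
Var(T) = 7.044 + 2 × 5.500 = 18.044
α (item deleted) = (5/4)·(1 − 7.044/18.044) = 0.762

α = 0.762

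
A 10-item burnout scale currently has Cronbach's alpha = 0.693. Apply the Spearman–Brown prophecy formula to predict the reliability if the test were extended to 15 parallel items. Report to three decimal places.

predicted reliability = 0.772

Length factor m = 15/10 = 1.5000
α' = m·α / (1 + (m−1)·α)
   = 15/10 × 0.693 / (1 + (15/10 − 1) × 0.693)
   = 1.0395 / 1.3465 = 0.772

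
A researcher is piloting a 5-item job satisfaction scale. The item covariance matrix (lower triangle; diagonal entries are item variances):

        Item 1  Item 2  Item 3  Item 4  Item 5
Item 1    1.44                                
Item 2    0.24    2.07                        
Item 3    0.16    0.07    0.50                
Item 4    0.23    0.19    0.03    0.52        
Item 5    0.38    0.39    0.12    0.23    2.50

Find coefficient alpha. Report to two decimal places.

Σσ²ᵢ = 1.44 + 2.07 + 0.50 + 0.52 + 2.50 = 7.03
Sum of off-diagonal covariances = 2.04
σ²_T = 7.03 + 2 × 2.04 = 11.11
α = (k/(k−1))·(1 − Σσ²ᵢ/σ²_T) = (5/4)·(1 − 7.03/11.11) = 0.46

α = 0.46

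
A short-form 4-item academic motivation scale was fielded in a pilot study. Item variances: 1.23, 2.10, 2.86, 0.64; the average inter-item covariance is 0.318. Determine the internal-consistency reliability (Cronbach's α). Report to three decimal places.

α = 0.478

Σσ²ᵢ = 1.23 + 2.10 + 2.86 + 0.64 = 6.83
Sum of the 6 distinct covariances = 6 × 0.318 = 1.908
σ²_total = Σσ²ᵢ + 2·Σcov = 6.83 + 2 × 1.908 = 10.646
α = (4/3)·(1 − 6.83/10.646) = 0.478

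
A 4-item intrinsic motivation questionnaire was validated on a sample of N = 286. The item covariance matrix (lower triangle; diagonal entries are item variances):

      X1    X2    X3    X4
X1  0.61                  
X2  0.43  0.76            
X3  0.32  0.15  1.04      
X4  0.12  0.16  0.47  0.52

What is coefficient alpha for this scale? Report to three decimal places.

coefficient alpha = 0.706

Σσ²ᵢ = 0.61 + 0.76 + 1.04 + 0.52 = 2.93
Sum of off-diagonal covariances = 1.65
σ²_T = 2.93 + 2 × 1.65 = 6.23
α = (k/(k−1))·(1 − Σσ²ᵢ/σ²_T) = (4/3)·(1 − 2.93/6.23) = 0.706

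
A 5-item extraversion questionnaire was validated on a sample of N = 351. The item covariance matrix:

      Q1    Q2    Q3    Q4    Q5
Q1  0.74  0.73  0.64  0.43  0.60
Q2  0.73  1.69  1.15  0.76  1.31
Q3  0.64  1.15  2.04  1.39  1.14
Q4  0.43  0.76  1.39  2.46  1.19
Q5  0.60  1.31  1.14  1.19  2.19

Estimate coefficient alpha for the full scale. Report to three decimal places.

coefficient alpha = 0.840

Σσᵢ² = 0.74 + 1.69 + 2.04 + 2.46 + 2.19 = 9.12
Sum of off-diagonal covariances = 9.34
σ²_total = 9.12 + 2 × 9.34 = 27.80
α = (k/(k−1))·(1 − Σσᵢ²/σ²_total) = (5/4)·(1 − 9.12/27.80) = 0.840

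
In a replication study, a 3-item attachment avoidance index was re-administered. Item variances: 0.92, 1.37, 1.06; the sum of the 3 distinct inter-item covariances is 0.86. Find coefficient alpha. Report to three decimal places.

Σσ²ᵢ = 0.92 + 1.37 + 1.06 = 3.35
Sum of distinct covariances = 0.86
total variance = Σσ²ᵢ + 2·Σcov = 3.35 + 2 × 0.86 = 5.07
α = (3/2)·(1 − 3.35/5.07) = 0.509

α = 0.509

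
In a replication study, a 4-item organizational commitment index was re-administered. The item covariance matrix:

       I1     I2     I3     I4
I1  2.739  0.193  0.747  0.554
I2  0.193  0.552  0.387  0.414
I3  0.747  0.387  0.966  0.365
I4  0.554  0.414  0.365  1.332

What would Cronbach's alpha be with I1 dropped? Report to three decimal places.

α = 0.675

Remaining items: I2, I3, I4 (k = 3).
Σσᵢ² = 0.552 + 0.966 + 1.332 = 2.850
total variance = 2.850 + 2 × 1.166 = 5.182
α (item deleted) = (3/2)·(1 − 2.850/5.182) = 0.675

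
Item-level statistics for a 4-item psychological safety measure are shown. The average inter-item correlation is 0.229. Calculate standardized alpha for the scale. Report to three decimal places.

standardized alpha = 0.543

Standardized α = k·r̄ / (1 + (k−1)·r̄) = 4 × 0.229 / (1 + 3 × 0.229)
  = 0.9160 / 1.6870 = 0.543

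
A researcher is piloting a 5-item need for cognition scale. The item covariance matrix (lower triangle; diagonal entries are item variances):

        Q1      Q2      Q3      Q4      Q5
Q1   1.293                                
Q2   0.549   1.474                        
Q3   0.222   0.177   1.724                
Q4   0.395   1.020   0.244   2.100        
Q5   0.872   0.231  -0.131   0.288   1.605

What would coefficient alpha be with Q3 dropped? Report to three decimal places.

coefficient alpha = 0.679

Remaining items: Q1, Q2, Q4, Q5 (k = 4).
sum of item variances = 1.293 + 1.474 + 2.100 + 1.605 = 6.472
σ²_T = 6.472 + 2 × 3.355 = 13.182
α (item deleted) = (4/3)·(1 − 6.472/13.182) = 0.679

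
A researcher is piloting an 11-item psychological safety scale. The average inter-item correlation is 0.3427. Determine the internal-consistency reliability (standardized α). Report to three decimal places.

standardized α = 0.852

Standardized α = k·r̄ / (1 + (k−1)·r̄) = 11 × 0.3427 / (1 + 10 × 0.3427)
  = 3.7697 / 4.4270 = 0.852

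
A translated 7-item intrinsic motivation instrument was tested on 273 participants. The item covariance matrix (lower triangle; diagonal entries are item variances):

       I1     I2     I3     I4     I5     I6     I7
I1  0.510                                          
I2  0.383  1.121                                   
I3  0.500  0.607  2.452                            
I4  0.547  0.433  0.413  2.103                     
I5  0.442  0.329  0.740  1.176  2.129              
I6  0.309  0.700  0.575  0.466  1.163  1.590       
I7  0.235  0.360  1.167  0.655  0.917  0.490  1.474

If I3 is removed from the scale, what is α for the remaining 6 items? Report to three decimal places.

Remaining items: I1, I2, I4, I5, I6, I7 (k = 6).
Σσᵢ² = 0.510 + 1.121 + 2.103 + 2.129 + 1.590 + 1.474 = 8.927
Var(T) = 8.927 + 2 × 8.605 = 26.137
α (item deleted) = (6/5)·(1 − 8.927/26.137) = 0.790

α = 0.790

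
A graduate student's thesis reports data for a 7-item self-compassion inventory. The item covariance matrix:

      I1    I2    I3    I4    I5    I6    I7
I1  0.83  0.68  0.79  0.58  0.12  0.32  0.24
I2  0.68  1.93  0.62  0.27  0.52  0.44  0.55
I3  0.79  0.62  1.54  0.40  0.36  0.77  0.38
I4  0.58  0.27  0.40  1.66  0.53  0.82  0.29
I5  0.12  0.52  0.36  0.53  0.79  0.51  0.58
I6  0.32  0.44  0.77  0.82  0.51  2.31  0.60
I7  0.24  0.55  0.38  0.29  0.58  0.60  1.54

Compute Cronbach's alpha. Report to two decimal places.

Cronbach's alpha = 0.77

Σσ²ᵢ = 0.83 + 1.93 + 1.54 + 1.66 + 0.79 + 2.31 + 1.54 = 10.60
Σ_{i<j} σ_ij = 10.37
Var(T) = 10.60 + 2 × 10.37 = 31.34
α = (k/(k−1))·(1 − Σσ²ᵢ/Var(T)) = (7/6)·(1 − 10.60/31.34) = 0.77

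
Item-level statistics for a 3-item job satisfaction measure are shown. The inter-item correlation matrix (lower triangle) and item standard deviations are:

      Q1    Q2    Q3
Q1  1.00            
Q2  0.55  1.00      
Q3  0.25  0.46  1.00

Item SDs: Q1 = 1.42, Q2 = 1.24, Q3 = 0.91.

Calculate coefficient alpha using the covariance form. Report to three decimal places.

coefficient alpha = 0.679

Σσ²ᵢ = 1.42² + 1.24² + 0.91² = 4.3821
Covariances σ_ij = r_ij · s_i · s_j:
  σ(Q1,Q2) = 0.55 × 1.42 × 1.24 = 0.9684
  σ(Q1,Q3) = 0.25 × 1.42 × 0.91 = 0.3231
  σ(Q2,Q3) = 0.46 × 1.24 × 0.91 = 0.5191
σ²_T = Σσ²ᵢ + 2·Σσ_ij = 4.3821 + 2 × 1.8106 = 8.0033
α = (3/2)·(1 − 4.3821/8.0033) = 0.679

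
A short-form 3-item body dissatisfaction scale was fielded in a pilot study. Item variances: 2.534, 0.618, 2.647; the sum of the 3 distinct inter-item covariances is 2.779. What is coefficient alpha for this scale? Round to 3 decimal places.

ΣVar(i) = 2.534 + 0.618 + 2.647 = 5.799
Sum of distinct covariances = 2.779
total variance = ΣVar(i) + 2·Σcov = 5.799 + 2 × 2.779 = 11.357
α = (3/2)·(1 − 5.799/11.357) = 0.734

coefficient alpha = 0.734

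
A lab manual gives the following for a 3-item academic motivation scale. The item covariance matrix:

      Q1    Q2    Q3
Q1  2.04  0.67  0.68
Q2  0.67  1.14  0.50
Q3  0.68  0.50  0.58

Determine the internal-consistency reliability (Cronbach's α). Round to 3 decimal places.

Cronbach's α = 0.744

Σσ²ᵢ = 2.04 + 1.14 + 0.58 = 3.76
Sum of off-diagonal covariances = 1.85
Var(T) = 3.76 + 2 × 1.85 = 7.46
α = (k/(k−1))·(1 − Σσ²ᵢ/Var(T)) = (3/2)·(1 − 3.76/7.46) = 0.744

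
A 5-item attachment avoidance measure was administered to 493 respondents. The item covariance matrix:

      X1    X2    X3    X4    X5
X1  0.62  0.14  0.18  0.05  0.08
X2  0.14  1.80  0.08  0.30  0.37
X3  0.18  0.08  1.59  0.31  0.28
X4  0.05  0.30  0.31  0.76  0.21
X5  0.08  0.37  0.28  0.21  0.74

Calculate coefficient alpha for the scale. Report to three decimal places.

coefficient alpha = 0.526

sum of item variances = 0.62 + 1.80 + 1.59 + 0.76 + 0.74 = 5.51
Σ_{i<j} σ_ij = 2.00
σ²_T = 5.51 + 2 × 2.00 = 9.51
α = (k/(k−1))·(1 − sum of item variances/σ²_T) = (5/4)·(1 − 5.51/9.51) = 0.526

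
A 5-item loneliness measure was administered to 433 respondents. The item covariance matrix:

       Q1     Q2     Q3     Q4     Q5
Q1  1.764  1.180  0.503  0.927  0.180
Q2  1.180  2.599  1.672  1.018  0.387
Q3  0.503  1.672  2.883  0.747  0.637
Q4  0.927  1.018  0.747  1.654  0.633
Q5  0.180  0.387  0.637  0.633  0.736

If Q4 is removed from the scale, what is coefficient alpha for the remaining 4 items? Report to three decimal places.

Remaining items: Q1, Q2, Q3, Q5 (k = 4).
Σσ²ᵢ = 1.764 + 2.599 + 2.883 + 0.736 = 7.982
σ²_total = 7.982 + 2 × 4.559 = 17.100
α (item deleted) = (4/3)·(1 − 7.982/17.100) = 0.711

α = 0.711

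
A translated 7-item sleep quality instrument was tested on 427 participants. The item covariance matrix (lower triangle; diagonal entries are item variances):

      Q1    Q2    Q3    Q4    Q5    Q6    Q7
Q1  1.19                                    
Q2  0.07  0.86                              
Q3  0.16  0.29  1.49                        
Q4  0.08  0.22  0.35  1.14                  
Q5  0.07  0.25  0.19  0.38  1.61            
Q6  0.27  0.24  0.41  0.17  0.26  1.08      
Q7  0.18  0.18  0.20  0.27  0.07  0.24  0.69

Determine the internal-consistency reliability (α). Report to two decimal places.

α = 0.62

Σσ²ᵢ = 1.19 + 0.86 + 1.49 + 1.14 + 1.61 + 1.08 + 0.69 = 8.06
Sum of the distinct covariances = 4.55
total variance = 8.06 + 2 × 4.55 = 17.16
α = (k/(k−1))·(1 − Σσ²ᵢ/total variance) = (7/6)·(1 − 8.06/17.16) = 0.62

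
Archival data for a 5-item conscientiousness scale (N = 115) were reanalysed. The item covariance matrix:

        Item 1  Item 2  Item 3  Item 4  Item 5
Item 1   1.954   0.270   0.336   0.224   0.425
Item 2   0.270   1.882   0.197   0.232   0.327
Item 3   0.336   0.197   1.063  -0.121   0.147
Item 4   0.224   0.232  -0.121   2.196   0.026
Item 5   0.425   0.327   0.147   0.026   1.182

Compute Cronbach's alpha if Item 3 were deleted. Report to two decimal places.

Remaining items: Item 1, Item 2, Item 4, Item 5 (k = 4).
sum of item variances = 1.954 + 1.882 + 2.196 + 1.182 = 7.214
total variance = 7.214 + 2 × 1.504 = 10.222
α (item deleted) = (4/3)·(1 − 7.214/10.222) = 0.39

Cronbach's alpha = 0.39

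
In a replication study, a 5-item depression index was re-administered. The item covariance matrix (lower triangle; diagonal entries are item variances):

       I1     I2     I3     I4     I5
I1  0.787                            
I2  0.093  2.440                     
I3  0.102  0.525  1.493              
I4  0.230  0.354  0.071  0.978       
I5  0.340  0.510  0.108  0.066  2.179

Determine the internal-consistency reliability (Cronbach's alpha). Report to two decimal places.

Cronbach's alpha = 0.47

Σσᵢ² = 0.787 + 2.440 + 1.493 + 0.978 + 2.179 = 7.877
Sum of off-diagonal covariances = 2.399
total variance = 7.877 + 2 × 2.399 = 12.675
α = (k/(k−1))·(1 − Σσᵢ²/total variance) = (5/4)·(1 − 7.877/12.675) = 0.47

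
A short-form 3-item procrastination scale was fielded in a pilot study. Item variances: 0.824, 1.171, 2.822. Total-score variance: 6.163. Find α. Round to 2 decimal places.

α = 0.33

Σσ²ᵢ = 0.824 + 1.171 + 2.822 = 4.817
α = (k/(k−1))·(1 − Σσ²ᵢ/σ²_total) = (3/2)·(1 − 4.817/6.163) = 0.33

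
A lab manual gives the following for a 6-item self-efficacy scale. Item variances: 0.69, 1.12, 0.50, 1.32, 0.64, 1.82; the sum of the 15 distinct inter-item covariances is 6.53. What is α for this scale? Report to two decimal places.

sum of item variances = 0.69 + 1.12 + 0.50 + 1.32 + 0.64 + 1.82 = 6.09
Sum of distinct covariances = 6.53
σ²_T = sum of item variances + 2·Σcov = 6.09 + 2 × 6.53 = 19.15
α = (6/5)·(1 − 6.09/19.15) = 0.82

α = 0.82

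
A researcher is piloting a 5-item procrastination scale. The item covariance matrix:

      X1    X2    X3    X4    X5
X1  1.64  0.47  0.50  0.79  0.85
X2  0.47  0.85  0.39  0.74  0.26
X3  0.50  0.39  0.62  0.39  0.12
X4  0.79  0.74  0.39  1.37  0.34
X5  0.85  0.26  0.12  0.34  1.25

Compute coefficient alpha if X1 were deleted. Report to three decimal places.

Remaining items: X2, X3, X4, X5 (k = 4).
Σσ²ᵢ = 0.85 + 0.62 + 1.37 + 1.25 = 4.09
total variance = 4.09 + 2 × 2.24 = 8.57
α (item deleted) = (4/3)·(1 − 4.09/8.57) = 0.697

coefficient alpha = 0.697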